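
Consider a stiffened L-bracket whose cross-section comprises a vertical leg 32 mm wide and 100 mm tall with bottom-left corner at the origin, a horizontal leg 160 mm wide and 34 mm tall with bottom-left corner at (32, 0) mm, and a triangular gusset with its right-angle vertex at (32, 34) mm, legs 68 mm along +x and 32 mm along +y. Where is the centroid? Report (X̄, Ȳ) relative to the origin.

Part | A | x̄ᵢ | ȳᵢ | A·x̄ᵢ | A·ȳᵢ
vertical leg | 3200.00 | 16.00 | 50.00 | 51200.00 | 160000.00
horizontal leg | 5440.00 | 112.00 | 17.00 | 609280.00 | 92480.00
gusset | 1088.00 | 54.67 | 44.67 | 59477.33 | 48597.33
Σ | 9728.00 |  |  | 719957.33 | 301077.33
X̄ = 719957.33 / 9728.00 = 74.01 mm
Ȳ = 301077.33 / 9728.00 = 30.95 mm

X̄ = 74.01 mm, Ȳ = 30.95 mm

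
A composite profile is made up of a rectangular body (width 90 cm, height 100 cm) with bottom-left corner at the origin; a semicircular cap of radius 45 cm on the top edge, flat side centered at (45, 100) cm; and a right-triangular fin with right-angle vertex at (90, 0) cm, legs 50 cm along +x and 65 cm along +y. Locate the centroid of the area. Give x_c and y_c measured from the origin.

rectangular body: A = 90 × 100 = 9000.00, centroid at (45.00, 50.00).
semicircular top: A = ½π·45² = 3180.86, centroid at (45.00, 119.10).
triangular fin: A = ½·50·65 = 1625.00, centroid at (106.67, 21.67).
ΣA = 13805.86 cm²
ΣAx_c = (9000.00)(45.00) + (3180.86)(45.00) + (1625.00)(106.67) = 721472.15 cm³
ΣAy_c = (9000.00)(50.00) + (3180.86)(119.10) + (1625.00)(21.67) = 864044.59 cm³
x_c = 721472.15 / 13805.86 = 52.26 cm
y_c = 864044.59 / 13805.86 = 62.59 cm

x_c = 52.26 cm, y_c = 62.59 cm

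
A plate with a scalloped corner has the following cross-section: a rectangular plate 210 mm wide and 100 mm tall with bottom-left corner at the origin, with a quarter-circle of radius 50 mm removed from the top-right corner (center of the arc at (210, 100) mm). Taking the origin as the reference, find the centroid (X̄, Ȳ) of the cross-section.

plate: A = 210 × 100 = 21000.00, centroid at (105.00, 50.00).
removed quarter-circle: A = −¼π·50² = -1963.50, centroid at (188.78, 78.78).
ΣA = 19036.50 mm², ΣAX̄ = 1834332.63 mm³, ΣAȲ = 895317.13 mm³.
X̄ = 1834332.63/19036.50 = 96.36 mm; Ȳ = 895317.13/19036.50 = 47.03 mm.

X̄ = 96.36 mm, Ȳ = 47.03 mm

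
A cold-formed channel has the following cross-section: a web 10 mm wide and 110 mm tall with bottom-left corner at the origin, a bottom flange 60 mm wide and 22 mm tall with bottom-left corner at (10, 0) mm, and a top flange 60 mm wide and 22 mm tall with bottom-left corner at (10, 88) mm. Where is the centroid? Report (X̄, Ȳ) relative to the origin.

Part | A | x̄ᵢ | ȳᵢ | A·x̄ᵢ | A·ȳᵢ
web | 1100.00 | 5.00 | 55.00 | 5500.00 | 60500.00
bottom flange | 1320.00 | 40.00 | 11.00 | 52800.00 | 14520.00
top flange | 1320.00 | 40.00 | 99.00 | 52800.00 | 130680.00
Σ | 3740.00 |  |  | 111100.00 | 205700.00
X̄ = 111100.00 / 3740.00 = 29.71 mm
Ȳ = 205700.00 / 3740.00 = 55.00 mm

X̄ = 29.71 mm, Ȳ = 55.00 mm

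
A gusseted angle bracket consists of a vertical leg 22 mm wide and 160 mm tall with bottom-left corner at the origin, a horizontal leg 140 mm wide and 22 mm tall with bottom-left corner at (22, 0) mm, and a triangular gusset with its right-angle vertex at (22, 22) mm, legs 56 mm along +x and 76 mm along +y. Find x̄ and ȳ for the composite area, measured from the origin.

x̄ = 46.82 mm, ȳ = 47.69 mm

Part | A | x̄ᵢ | ȳᵢ | A·x̄ᵢ | A·ȳᵢ
vertical leg | 3520.00 | 11.00 | 80.00 | 38720.00 | 281600.00
horizontal leg | 3080.00 | 92.00 | 11.00 | 283360.00 | 33880.00
gusset | 2128.00 | 40.67 | 47.33 | 86538.67 | 100725.33
Σ | 8728.00 |  |  | 408618.67 | 416205.33
x̄ = 408618.67 / 8728.00 = 46.82 mm
ȳ = 416205.33 / 8728.00 = 47.69 mm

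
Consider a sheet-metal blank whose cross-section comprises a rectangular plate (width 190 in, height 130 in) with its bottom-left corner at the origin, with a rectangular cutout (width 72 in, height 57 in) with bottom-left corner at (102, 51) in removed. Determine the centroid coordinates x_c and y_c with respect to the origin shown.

x_c = 86.43 in, y_c = 62.11 in

plate: A = 190 × 130 = 24700.00, centroid at (95.00, 65.00).
hole: A = −(72 × 57) = -4104.00, centroid at (138.00, 79.50).
ΣA = 20596.00 in²
ΣAx_c = (24700.00)(95.00) + (-4104.00)(138.00) = 1780148.00 in³
ΣAy_c = (24700.00)(65.00) + (-4104.00)(79.50) = 1279232.00 in³
x_c = 1780148.00 / 20596.00 = 86.43 in
y_c = 1279232.00 / 20596.00 = 62.11 in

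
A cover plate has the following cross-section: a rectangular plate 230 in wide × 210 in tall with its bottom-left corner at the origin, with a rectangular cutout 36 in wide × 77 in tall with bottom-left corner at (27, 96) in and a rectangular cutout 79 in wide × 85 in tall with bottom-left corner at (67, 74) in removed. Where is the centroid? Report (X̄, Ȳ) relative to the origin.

X̄ = 121.47 in, Ȳ = 100.90 in

plate: A = 230 × 210 = 48300.00, centroid at (115.00, 105.00).
hole 1: A = −(36 × 77) = -2772.00, centroid at (45.00, 134.50).
hole 2: A = −(79 × 85) = -6715.00, centroid at (106.50, 116.50).
ΣA = 38813.00 in², ΣAX̄ = 4714612.50 in³, ΣAȲ = 3916368.50 in³.
X̄ = 4714612.50/38813.00 = 121.47 in; Ȳ = 3916368.50/38813.00 = 100.90 in.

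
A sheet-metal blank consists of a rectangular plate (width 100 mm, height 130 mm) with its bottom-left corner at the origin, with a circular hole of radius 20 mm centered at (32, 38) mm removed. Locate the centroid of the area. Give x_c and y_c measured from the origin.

x_c = 51.93 mm, y_c = 67.89 mm

plate: A = 100 × 130 = 13000.00, centroid at (50.00, 65.00).
hole: A = −π·20² = -1256.64, centroid at (32.00, 38.00).
ΣA = 11743.36 mm², ΣAx_c = 609787.61 mm³, ΣAy_c = 797247.79 mm³.
x_c = 609787.61/11743.36 = 51.93 mm; y_c = 797247.79/11743.36 = 67.89 mm.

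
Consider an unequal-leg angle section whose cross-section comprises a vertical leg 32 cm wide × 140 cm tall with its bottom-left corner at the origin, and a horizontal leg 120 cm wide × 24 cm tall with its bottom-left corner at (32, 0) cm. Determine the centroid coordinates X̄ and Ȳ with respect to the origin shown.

X̄ = 45.74 cm, Ȳ = 47.30 cm

vertical leg: A = 32 × 140 = 4480.00, centroid at (16.00, 70.00).
horizontal leg: A = 120 × 24 = 2880.00, centroid at (92.00, 12.00).
ΣA = 7360.00 cm², ΣAX̄ = 336640.00 cm³, ΣAȲ = 348160.00 cm³.
X̄ = 336640.00/7360.00 = 45.74 cm; Ȳ = 348160.00/7360.00 = 47.30 cm.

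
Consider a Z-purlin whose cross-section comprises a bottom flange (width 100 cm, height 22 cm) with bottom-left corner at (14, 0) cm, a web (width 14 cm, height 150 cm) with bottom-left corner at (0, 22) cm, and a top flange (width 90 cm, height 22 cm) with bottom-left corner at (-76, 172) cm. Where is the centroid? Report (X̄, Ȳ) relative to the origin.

bottom flange: A = 100 × 22 = 2200.00, centroid at (64.00, 11.00).
web: A = 14 × 150 = 2100.00, centroid at (7.00, 97.00).
top flange: A = 90 × 22 = 1980.00, centroid at (-31.00, 183.00).
ΣA = 6280.00 cm²
ΣAX̄ = (2200.00)(64.00) + (2100.00)(7.00) + (1980.00)(-31.00) = 94120.00 cm³
ΣAȲ = (2200.00)(11.00) + (2100.00)(97.00) + (1980.00)(183.00) = 590240.00 cm³
X̄ = 94120.00 / 6280.00 = 14.99 cm
Ȳ = 590240.00 / 6280.00 = 93.99 cm

X̄ = 14.99 cm, Ȳ = 93.99 cm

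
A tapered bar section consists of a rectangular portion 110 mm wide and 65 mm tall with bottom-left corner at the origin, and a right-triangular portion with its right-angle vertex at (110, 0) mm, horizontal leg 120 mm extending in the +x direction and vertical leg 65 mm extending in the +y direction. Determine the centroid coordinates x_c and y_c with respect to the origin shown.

x_c = 88.53 mm, y_c = 28.68 mm

rectangular portion: A = 110 × 65 = 7150.00, centroid at (55.00, 32.50).
triangular portion: A = ½·120·65 = 3900.00, centroid at (150.00, 21.67).
ΣA = 11050.00 mm², ΣAx_c = 978250.00 mm³, ΣAy_c = 316875.00 mm³.
x_c = 978250.00/11050.00 = 88.53 mm; y_c = 316875.00/11050.00 = 28.68 mm.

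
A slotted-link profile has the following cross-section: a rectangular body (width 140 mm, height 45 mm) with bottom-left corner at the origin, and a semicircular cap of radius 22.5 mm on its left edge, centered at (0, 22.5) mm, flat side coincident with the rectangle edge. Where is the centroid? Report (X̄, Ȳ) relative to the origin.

rectangular body: A = 140 × 45 = 6300.00, centroid at (70.00, 22.50).
semicircular end: A = ½π·22.5² = 795.22, centroid at (-9.55, 22.50).
ΣA = 7095.22 mm²
ΣAX̄ = (6300.00)(70.00) + (795.22)(-9.55) = 433406.25 mm³
ΣAȲ = (6300.00)(22.50) + (795.22)(22.50) = 159642.35 mm³
X̄ = 433406.25 / 7095.22 = 61.08 mm
Ȳ = 159642.35 / 7095.22 = 22.50 mm

X̄ = 61.08 mm, Ȳ = 22.50 mm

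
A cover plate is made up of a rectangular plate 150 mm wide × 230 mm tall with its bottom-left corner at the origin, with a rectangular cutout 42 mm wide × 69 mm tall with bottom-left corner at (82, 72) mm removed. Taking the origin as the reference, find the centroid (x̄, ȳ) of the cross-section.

plate: A = 150 × 230 = 34500.00, centroid at (75.00, 115.00).
hole: A = −(42 × 69) = -2898.00, centroid at (103.00, 106.50).
ΣA = 31602.00 mm², ΣAx̄ = 2289006.00 mm³, ΣAȳ = 3658863.00 mm³.
x̄ = 2289006.00/31602.00 = 72.43 mm; ȳ = 3658863.00/31602.00 = 115.78 mm.

x̄ = 72.43 mm, ȳ = 115.78 mm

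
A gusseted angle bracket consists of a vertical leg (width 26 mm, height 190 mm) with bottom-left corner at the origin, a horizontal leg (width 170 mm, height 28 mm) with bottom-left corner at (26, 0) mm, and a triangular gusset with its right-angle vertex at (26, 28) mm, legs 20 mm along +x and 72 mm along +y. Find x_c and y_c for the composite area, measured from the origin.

x_c = 59.13 mm, y_c = 55.03 mm

Part | A | x̄ᵢ | ȳᵢ | A·x̄ᵢ | A·ȳᵢ
vertical leg | 4940.00 | 13.00 | 95.00 | 64220.00 | 469300.00
horizontal leg | 4760.00 | 111.00 | 14.00 | 528360.00 | 66640.00
gusset | 720.00 | 32.67 | 52.00 | 23520.00 | 37440.00
Σ | 10420.00 |  |  | 616100.00 | 573380.00
x_c = 616100.00 / 10420.00 = 59.13 mm
y_c = 573380.00 / 10420.00 = 55.03 mm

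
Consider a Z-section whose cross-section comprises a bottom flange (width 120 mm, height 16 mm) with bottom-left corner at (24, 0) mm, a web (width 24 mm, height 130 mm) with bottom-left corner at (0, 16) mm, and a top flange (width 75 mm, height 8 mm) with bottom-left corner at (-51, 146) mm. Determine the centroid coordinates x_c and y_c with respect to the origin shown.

bottom flange: A = 120 × 16 = 1920.00, centroid at (84.00, 8.00).
web: A = 24 × 130 = 3120.00, centroid at (12.00, 81.00).
top flange: A = 75 × 8 = 600.00, centroid at (-13.50, 150.00).
ΣA = 5640.00 mm²
ΣAx_c = (1920.00)(84.00) + (3120.00)(12.00) + (600.00)(-13.50) = 190620.00 mm³
ΣAy_c = (1920.00)(8.00) + (3120.00)(81.00) + (600.00)(150.00) = 358080.00 mm³
x_c = 190620.00 / 5640.00 = 33.80 mm
y_c = 358080.00 / 5640.00 = 63.49 mm

x_c = 33.80 mm, y_c = 63.49 mm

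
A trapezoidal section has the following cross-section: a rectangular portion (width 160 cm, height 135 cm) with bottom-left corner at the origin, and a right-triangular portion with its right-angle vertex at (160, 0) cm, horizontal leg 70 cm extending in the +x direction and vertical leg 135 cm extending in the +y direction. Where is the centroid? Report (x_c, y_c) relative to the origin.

rectangular portion: A = 160 × 135 = 21600.00, centroid at (80.00, 67.50).
triangular portion: A = ½·70·135 = 4725.00, centroid at (183.33, 45.00).
ΣA = 26325.00 cm², ΣAx_c = 2594250.00 cm³, ΣAy_c = 1670625.00 cm³.
x_c = 2594250.00/26325.00 = 98.55 cm; y_c = 1670625.00/26325.00 = 63.46 cm.

x_c = 98.55 cm, y_c = 63.46 cm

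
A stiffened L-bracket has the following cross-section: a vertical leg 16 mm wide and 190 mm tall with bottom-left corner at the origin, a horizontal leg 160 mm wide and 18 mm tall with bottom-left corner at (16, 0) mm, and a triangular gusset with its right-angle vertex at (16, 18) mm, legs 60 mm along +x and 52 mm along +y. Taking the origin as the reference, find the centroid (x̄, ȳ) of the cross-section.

x̄ = 47.72 mm, ȳ = 49.44 mm

vertical leg: A = 16 × 190 = 3040.00, centroid at (8.00, 95.00).
horizontal leg: A = 160 × 18 = 2880.00, centroid at (96.00, 9.00).
gusset: A = ½·60·52 = 1560.00, centroid at (36.00, 35.33).
ΣA = 7480.00 mm², ΣAx̄ = 356960.00 mm³, ΣAȳ = 369840.00 mm³.
x̄ = 356960.00/7480.00 = 47.72 mm; ȳ = 369840.00/7480.00 = 49.44 mm.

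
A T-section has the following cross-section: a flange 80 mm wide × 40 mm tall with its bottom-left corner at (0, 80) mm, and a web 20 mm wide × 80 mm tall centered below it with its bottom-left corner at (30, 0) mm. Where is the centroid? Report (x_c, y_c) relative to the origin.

web: A = 20 × 80 = 1600.00, centroid at (40.00, 40.00).
flange: A = 80 × 40 = 3200.00, centroid at (40.00, 100.00).
ΣA = 4800.00 mm², ΣAx_c = 192000.00 mm³, ΣAy_c = 384000.00 mm³.
x_c = 192000.00/4800.00 = 40.00 mm; y_c = 384000.00/4800.00 = 80.00 mm.

x_c = 40.00 mm, y_c = 80.00 mm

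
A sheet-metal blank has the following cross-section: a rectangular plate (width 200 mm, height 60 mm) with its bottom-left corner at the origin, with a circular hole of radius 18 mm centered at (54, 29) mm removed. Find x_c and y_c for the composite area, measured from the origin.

x_c = 104.26 mm, y_c = 30.09 mm

plate: A = 200 × 60 = 12000.00, centroid at (100.00, 30.00).
hole: A = −π·18² = -1017.88, centroid at (54.00, 29.00).
ΣA = 10982.12 mm², ΣAx_c = 1145034.69 mm³, ΣAy_c = 330481.60 mm³.
x_c = 1145034.69/10982.12 = 104.26 mm; y_c = 330481.60/10982.12 = 30.09 mm.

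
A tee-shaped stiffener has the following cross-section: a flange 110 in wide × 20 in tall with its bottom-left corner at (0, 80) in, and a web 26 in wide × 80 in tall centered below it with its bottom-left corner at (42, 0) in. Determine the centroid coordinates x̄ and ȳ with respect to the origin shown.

web: A = 26 × 80 = 2080.00, centroid at (55.00, 40.00).
flange: A = 110 × 20 = 2200.00, centroid at (55.00, 90.00).
ΣA = 4280.00 in², ΣAx̄ = 235400.00 in³, ΣAȳ = 281200.00 in³.
x̄ = 235400.00/4280.00 = 55.00 in; ȳ = 281200.00/4280.00 = 65.70 in.

x̄ = 55.00 in, ȳ = 65.70 in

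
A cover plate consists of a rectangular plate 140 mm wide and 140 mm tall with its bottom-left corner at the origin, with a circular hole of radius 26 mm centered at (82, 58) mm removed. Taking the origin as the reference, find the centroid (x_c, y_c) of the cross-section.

plate: A = 140 × 140 = 19600.00, centroid at (70.00, 70.00).
hole: A = −π·26² = -2123.72, centroid at (82.00, 58.00).
ΣA = 17476.28 mm²
ΣAx_c = (19600.00)(70.00) + (-2123.72)(82.00) = 1197855.24 mm³
ΣAy_c = (19600.00)(70.00) + (-2123.72)(58.00) = 1248824.44 mm³
x_c = 1197855.24 / 17476.28 = 68.54 mm
y_c = 1248824.44 / 17476.28 = 71.46 mm

x_c = 68.54 mm, y_c = 71.46 mm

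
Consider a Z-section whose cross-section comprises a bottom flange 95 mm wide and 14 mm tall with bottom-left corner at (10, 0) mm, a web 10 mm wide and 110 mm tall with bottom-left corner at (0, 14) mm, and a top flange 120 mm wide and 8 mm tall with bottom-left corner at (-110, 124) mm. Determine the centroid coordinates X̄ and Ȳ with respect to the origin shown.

Part | A | x̄ᵢ | ȳᵢ | A·x̄ᵢ | A·ȳᵢ
bottom flange | 1330.00 | 57.50 | 7.00 | 76475.00 | 9310.00
web | 1100.00 | 5.00 | 69.00 | 5500.00 | 75900.00
top flange | 960.00 | -50.00 | 128.00 | -48000.00 | 122880.00
Σ | 3390.00 |  |  | 33975.00 | 208090.00
X̄ = 33975.00 / 3390.00 = 10.02 mm
Ȳ = 208090.00 / 3390.00 = 61.38 mm

X̄ = 10.02 mm, Ȳ = 61.38 mm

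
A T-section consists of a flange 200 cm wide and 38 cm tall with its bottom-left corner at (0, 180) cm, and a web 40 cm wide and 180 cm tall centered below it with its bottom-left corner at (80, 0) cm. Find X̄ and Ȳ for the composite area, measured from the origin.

Part | A | x̄ᵢ | ȳᵢ | A·x̄ᵢ | A·ȳᵢ
web | 7200.00 | 100.00 | 90.00 | 720000.00 | 648000.00
flange | 7600.00 | 100.00 | 199.00 | 760000.00 | 1512400.00
Σ | 14800.00 |  |  | 1480000.00 | 2160400.00
X̄ = 1480000.00 / 14800.00 = 100.00 cm
Ȳ = 2160400.00 / 14800.00 = 145.97 cm

X̄ = 100.00 cm, Ȳ = 145.97 cm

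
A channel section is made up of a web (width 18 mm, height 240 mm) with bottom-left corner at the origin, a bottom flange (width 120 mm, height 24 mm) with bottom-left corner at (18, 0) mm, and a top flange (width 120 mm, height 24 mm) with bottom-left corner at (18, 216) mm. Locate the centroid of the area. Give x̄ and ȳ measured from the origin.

x̄ = 48.43 mm, ȳ = 120.00 mm

Part | A | x̄ᵢ | ȳᵢ | A·x̄ᵢ | A·ȳᵢ
web | 4320.00 | 9.00 | 120.00 | 38880.00 | 518400.00
bottom flange | 2880.00 | 78.00 | 12.00 | 224640.00 | 34560.00
top flange | 2880.00 | 78.00 | 228.00 | 224640.00 | 656640.00
Σ | 10080.00 |  |  | 488160.00 | 1209600.00
x̄ = 488160.00 / 10080.00 = 48.43 mm
ȳ = 1209600.00 / 10080.00 = 120.00 mm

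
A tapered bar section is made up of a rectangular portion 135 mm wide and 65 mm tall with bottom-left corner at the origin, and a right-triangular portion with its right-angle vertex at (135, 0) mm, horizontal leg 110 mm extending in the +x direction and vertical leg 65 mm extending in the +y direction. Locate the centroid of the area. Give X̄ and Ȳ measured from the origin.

rectangular portion: A = 135 × 65 = 8775.00, centroid at (67.50, 32.50).
triangular portion: A = ½·110·65 = 3575.00, centroid at (171.67, 21.67).
ΣA = 12350.00 mm²
ΣAX̄ = (8775.00)(67.50) + (3575.00)(171.67) = 1206020.83 mm³
ΣAȲ = (8775.00)(32.50) + (3575.00)(21.67) = 362645.83 mm³
X̄ = 1206020.83 / 12350.00 = 97.65 mm
Ȳ = 362645.83 / 12350.00 = 29.36 mm

X̄ = 97.65 mm, Ȳ = 29.36 mm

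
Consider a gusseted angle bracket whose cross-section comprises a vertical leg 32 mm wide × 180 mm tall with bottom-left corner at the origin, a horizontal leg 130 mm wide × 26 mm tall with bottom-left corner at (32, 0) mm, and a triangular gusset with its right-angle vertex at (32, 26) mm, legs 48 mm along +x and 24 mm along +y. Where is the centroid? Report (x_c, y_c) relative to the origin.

vertical leg: A = 32 × 180 = 5760.00, centroid at (16.00, 90.00).
horizontal leg: A = 130 × 26 = 3380.00, centroid at (97.00, 13.00).
gusset: A = ½·48·24 = 576.00, centroid at (48.00, 34.00).
ΣA = 9716.00 mm²
ΣAx_c = (5760.00)(16.00) + (3380.00)(97.00) + (576.00)(48.00) = 447668.00 mm³
ΣAy_c = (5760.00)(90.00) + (3380.00)(13.00) + (576.00)(34.00) = 581924.00 mm³
x_c = 447668.00 / 9716.00 = 46.08 mm
y_c = 581924.00 / 9716.00 = 59.89 mm

x_c = 46.08 mm, y_c = 59.89 mm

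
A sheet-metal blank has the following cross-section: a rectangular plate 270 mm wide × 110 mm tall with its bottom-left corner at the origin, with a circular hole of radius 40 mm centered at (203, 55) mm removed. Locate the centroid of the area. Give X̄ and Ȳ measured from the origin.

X̄ = 121.15 mm, Ȳ = 55.00 mm

plate: A = 270 × 110 = 29700.00, centroid at (135.00, 55.00).
hole: A = −π·40² = -5026.55, centroid at (203.00, 55.00).
ΣA = 24673.45 mm², ΣAX̄ = 2989110.71 mm³, ΣAȲ = 1357039.85 mm³.
X̄ = 2989110.71/24673.45 = 121.15 mm; Ȳ = 1357039.85/24673.45 = 55.00 mm.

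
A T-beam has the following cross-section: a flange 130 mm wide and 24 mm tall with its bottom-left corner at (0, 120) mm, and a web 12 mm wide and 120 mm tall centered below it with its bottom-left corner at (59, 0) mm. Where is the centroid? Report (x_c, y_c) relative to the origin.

x_c = 65.00 mm, y_c = 109.26 mm

web: A = 12 × 120 = 1440.00, centroid at (65.00, 60.00).
flange: A = 130 × 24 = 3120.00, centroid at (65.00, 132.00).
ΣA = 4560.00 mm², ΣAx_c = 296400.00 mm³, ΣAy_c = 498240.00 mm³.
x_c = 296400.00/4560.00 = 65.00 mm; y_c = 498240.00/4560.00 = 109.26 mm.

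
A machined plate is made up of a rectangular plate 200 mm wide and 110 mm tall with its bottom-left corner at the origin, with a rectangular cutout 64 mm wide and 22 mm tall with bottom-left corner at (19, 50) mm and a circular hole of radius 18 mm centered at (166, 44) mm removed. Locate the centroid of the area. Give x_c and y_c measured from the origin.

x_c = 100.09 mm, y_c = 55.14 mm

plate: A = 200 × 110 = 22000.00, centroid at (100.00, 55.00).
hole 1: A = −(64 × 22) = -1408.00, centroid at (51.00, 61.00).
hole 2: A = −π·18² = -1017.88, centroid at (166.00, 44.00).
ΣA = 19574.12 mm², ΣAx_c = 1959224.58 mm³, ΣAy_c = 1079325.46 mm³.
x_c = 1959224.58/19574.12 = 100.09 mm; y_c = 1079325.46/19574.12 = 55.14 mm.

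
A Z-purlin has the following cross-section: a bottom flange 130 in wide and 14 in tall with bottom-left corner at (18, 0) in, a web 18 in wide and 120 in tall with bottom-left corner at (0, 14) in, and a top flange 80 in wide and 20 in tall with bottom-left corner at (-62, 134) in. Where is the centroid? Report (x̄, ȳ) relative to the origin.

Part | A | x̄ᵢ | ȳᵢ | A·x̄ᵢ | A·ȳᵢ
bottom flange | 1820.00 | 83.00 | 7.00 | 151060.00 | 12740.00
web | 2160.00 | 9.00 | 74.00 | 19440.00 | 159840.00
top flange | 1600.00 | -22.00 | 144.00 | -35200.00 | 230400.00
Σ | 5580.00 |  |  | 135300.00 | 402980.00
x̄ = 135300.00 / 5580.00 = 24.25 in
ȳ = 402980.00 / 5580.00 = 72.22 in

x̄ = 24.25 in, ȳ = 72.22 in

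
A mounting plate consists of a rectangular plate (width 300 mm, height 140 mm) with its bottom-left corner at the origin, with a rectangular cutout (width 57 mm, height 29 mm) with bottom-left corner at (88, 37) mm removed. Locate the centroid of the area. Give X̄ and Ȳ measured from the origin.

X̄ = 151.37 mm, Ȳ = 70.76 mm

plate: A = 300 × 140 = 42000.00, centroid at (150.00, 70.00).
hole: A = −(57 × 29) = -1653.00, centroid at (116.50, 51.50).
ΣA = 40347.00 mm²
ΣAX̄ = (42000.00)(150.00) + (-1653.00)(116.50) = 6107425.50 mm³
ΣAȲ = (42000.00)(70.00) + (-1653.00)(51.50) = 2854870.50 mm³
X̄ = 6107425.50 / 40347.00 = 151.37 mm
Ȳ = 2854870.50 / 40347.00 = 70.76 mm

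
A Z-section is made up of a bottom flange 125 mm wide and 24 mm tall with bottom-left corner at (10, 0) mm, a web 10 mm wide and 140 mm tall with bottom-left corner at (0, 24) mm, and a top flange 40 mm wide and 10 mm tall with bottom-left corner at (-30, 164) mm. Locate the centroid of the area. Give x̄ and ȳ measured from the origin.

x̄ = 45.94 mm, ȳ = 49.00 mm

bottom flange: A = 125 × 24 = 3000.00, centroid at (72.50, 12.00).
web: A = 10 × 140 = 1400.00, centroid at (5.00, 94.00).
top flange: A = 40 × 10 = 400.00, centroid at (-10.00, 169.00).
ΣA = 4800.00 mm²
ΣAx̄ = (3000.00)(72.50) + (1400.00)(5.00) + (400.00)(-10.00) = 220500.00 mm³
ΣAȳ = (3000.00)(12.00) + (1400.00)(94.00) + (400.00)(169.00) = 235200.00 mm³
x̄ = 220500.00 / 4800.00 = 45.94 mm
ȳ = 235200.00 / 4800.00 = 49.00 mm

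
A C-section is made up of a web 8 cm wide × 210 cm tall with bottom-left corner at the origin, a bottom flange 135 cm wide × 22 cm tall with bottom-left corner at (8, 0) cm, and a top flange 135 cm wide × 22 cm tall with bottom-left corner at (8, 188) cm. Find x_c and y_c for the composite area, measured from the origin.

x_c = 59.74 cm, y_c = 105.00 cm

Part | A | x̄ᵢ | ȳᵢ | A·x̄ᵢ | A·ȳᵢ
web | 1680.00 | 4.00 | 105.00 | 6720.00 | 176400.00
bottom flange | 2970.00 | 75.50 | 11.00 | 224235.00 | 32670.00
top flange | 2970.00 | 75.50 | 199.00 | 224235.00 | 591030.00
Σ | 7620.00 |  |  | 455190.00 | 800100.00
x_c = 455190.00 / 7620.00 = 59.74 cm
y_c = 800100.00 / 7620.00 = 105.00 cm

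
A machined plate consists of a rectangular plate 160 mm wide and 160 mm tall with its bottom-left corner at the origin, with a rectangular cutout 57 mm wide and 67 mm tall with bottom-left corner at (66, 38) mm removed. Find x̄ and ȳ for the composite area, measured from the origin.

plate: A = 160 × 160 = 25600.00, centroid at (80.00, 80.00).
hole: A = −(57 × 67) = -3819.00, centroid at (94.50, 71.50).
ΣA = 21781.00 mm², ΣAx̄ = 1687104.50 mm³, ΣAȳ = 1774941.50 mm³.
x̄ = 1687104.50/21781.00 = 77.46 mm; ȳ = 1774941.50/21781.00 = 81.49 mm.

x̄ = 77.46 mm, ȳ = 81.49 mm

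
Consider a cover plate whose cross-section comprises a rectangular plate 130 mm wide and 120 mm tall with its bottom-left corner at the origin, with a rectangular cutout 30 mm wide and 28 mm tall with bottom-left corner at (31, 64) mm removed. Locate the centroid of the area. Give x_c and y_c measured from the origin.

plate: A = 130 × 120 = 15600.00, centroid at (65.00, 60.00).
hole: A = −(30 × 28) = -840.00, centroid at (46.00, 78.00).
ΣA = 14760.00 mm², ΣAx_c = 975360.00 mm³, ΣAy_c = 870480.00 mm³.
x_c = 975360.00/14760.00 = 66.08 mm; y_c = 870480.00/14760.00 = 58.98 mm.

x_c = 66.08 mm, y_c = 58.98 mm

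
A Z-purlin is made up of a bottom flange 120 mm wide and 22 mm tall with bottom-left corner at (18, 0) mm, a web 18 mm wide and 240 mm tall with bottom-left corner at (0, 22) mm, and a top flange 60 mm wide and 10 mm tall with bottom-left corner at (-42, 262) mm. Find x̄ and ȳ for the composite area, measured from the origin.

bottom flange: A = 120 × 22 = 2640.00, centroid at (78.00, 11.00).
web: A = 18 × 240 = 4320.00, centroid at (9.00, 142.00).
top flange: A = 60 × 10 = 600.00, centroid at (-12.00, 267.00).
ΣA = 7560.00 mm²
ΣAx̄ = (2640.00)(78.00) + (4320.00)(9.00) + (600.00)(-12.00) = 237600.00 mm³
ΣAȳ = (2640.00)(11.00) + (4320.00)(142.00) + (600.00)(267.00) = 802680.00 mm³
x̄ = 237600.00 / 7560.00 = 31.43 mm
ȳ = 802680.00 / 7560.00 = 106.17 mm

x̄ = 31.43 mm, ȳ = 106.17 mm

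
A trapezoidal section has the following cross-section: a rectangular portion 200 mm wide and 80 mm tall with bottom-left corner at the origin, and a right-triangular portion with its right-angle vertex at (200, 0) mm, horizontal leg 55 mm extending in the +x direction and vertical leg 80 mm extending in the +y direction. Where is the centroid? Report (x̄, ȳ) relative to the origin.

rectangular portion: A = 200 × 80 = 16000.00, centroid at (100.00, 40.00).
triangular portion: A = ½·55·80 = 2200.00, centroid at (218.33, 26.67).
ΣA = 18200.00 mm²
ΣAx̄ = (16000.00)(100.00) + (2200.00)(218.33) = 2080333.33 mm³
ΣAȳ = (16000.00)(40.00) + (2200.00)(26.67) = 698666.67 mm³
x̄ = 2080333.33 / 18200.00 = 114.30 mm
ȳ = 698666.67 / 18200.00 = 38.39 mm

x̄ = 114.30 mm, ȳ = 38.39 mm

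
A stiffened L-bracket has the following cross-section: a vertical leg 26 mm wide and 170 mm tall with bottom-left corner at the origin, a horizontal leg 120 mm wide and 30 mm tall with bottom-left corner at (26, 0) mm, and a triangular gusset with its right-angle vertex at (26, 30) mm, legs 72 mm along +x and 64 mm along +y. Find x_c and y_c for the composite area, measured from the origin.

vertical leg: A = 26 × 170 = 4420.00, centroid at (13.00, 85.00).
horizontal leg: A = 120 × 30 = 3600.00, centroid at (86.00, 15.00).
gusset: A = ½·72·64 = 2304.00, centroid at (50.00, 51.33).
ΣA = 10324.00 mm²
ΣAx_c = (4420.00)(13.00) + (3600.00)(86.00) + (2304.00)(50.00) = 482260.00 mm³
ΣAy_c = (4420.00)(85.00) + (3600.00)(15.00) + (2304.00)(51.33) = 547972.00 mm³
x_c = 482260.00 / 10324.00 = 46.71 mm
y_c = 547972.00 / 10324.00 = 53.08 mm

x_c = 46.71 mm, y_c = 53.08 mm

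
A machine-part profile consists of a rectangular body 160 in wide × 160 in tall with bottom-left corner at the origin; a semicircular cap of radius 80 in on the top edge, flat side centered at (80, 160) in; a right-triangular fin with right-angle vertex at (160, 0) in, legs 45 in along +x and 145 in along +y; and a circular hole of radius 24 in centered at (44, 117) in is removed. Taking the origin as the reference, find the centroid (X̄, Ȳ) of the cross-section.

X̄ = 90.11 in, Ȳ = 106.28 in

rectangular body: A = 160 × 160 = 25600.00, centroid at (80.00, 80.00).
semicircular top: A = ½π·80² = 10053.10, centroid at (80.00, 193.95).
triangular fin: A = ½·45·145 = 3262.50, centroid at (175.00, 48.33).
hole: A = −π·24² = -1809.56, centroid at (44.00, 117.00).
ΣA = 37106.04 in², ΣAX̄ = 3343564.70 in³, ΣAȲ = 3943798.06 in³.
X̄ = 3343564.70/37106.04 = 90.11 in; Ȳ = 3943798.06/37106.04 = 106.28 in.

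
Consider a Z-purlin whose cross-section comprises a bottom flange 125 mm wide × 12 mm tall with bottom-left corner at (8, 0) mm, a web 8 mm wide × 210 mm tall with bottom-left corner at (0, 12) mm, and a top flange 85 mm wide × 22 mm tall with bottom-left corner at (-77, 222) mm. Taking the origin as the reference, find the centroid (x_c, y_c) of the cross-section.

x_c = 9.50 mm, y_c = 126.98 mm

Part | A | x̄ᵢ | ȳᵢ | A·x̄ᵢ | A·ȳᵢ
bottom flange | 1500.00 | 70.50 | 6.00 | 105750.00 | 9000.00
web | 1680.00 | 4.00 | 117.00 | 6720.00 | 196560.00
top flange | 1870.00 | -34.50 | 233.00 | -64515.00 | 435710.00
Σ | 5050.00 |  |  | 47955.00 | 641270.00
x_c = 47955.00 / 5050.00 = 9.50 mm
y_c = 641270.00 / 5050.00 = 126.98 mm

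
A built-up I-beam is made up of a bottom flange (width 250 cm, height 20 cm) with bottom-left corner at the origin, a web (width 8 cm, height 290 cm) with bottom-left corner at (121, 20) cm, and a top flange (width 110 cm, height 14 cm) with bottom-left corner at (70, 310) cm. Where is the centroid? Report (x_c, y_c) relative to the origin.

x_c = 125.00 cm, y_c = 103.95 cm

bottom flange: A = 250 × 20 = 5000.00, centroid at (125.00, 10.00).
web: A = 8 × 290 = 2320.00, centroid at (125.00, 165.00).
top flange: A = 110 × 14 = 1540.00, centroid at (125.00, 317.00).
ΣA = 8860.00 cm²
ΣAx_c = (5000.00)(125.00) + (2320.00)(125.00) + (1540.00)(125.00) = 1107500.00 cm³
ΣAy_c = (5000.00)(10.00) + (2320.00)(165.00) + (1540.00)(317.00) = 920980.00 cm³
x_c = 1107500.00 / 8860.00 = 125.00 cm
y_c = 920980.00 / 8860.00 = 103.95 cm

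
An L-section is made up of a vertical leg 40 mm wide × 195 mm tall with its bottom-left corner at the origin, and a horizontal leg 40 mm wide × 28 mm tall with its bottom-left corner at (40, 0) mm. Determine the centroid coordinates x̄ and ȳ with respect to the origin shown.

x̄ = 25.02 mm, ȳ = 87.02 mm

vertical leg: A = 40 × 195 = 7800.00, centroid at (20.00, 97.50).
horizontal leg: A = 40 × 28 = 1120.00, centroid at (60.00, 14.00).
ΣA = 8920.00 mm², ΣAx̄ = 223200.00 mm³, ΣAȳ = 776180.00 mm³.
x̄ = 223200.00/8920.00 = 25.02 mm; ȳ = 776180.00/8920.00 = 87.02 mm.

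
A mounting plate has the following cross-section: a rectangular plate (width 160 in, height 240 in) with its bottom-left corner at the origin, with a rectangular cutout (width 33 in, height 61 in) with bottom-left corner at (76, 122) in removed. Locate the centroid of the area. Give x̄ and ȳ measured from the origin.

plate: A = 160 × 240 = 38400.00, centroid at (80.00, 120.00).
hole: A = −(33 × 61) = -2013.00, centroid at (92.50, 152.50).
ΣA = 36387.00 in²
ΣAx̄ = (38400.00)(80.00) + (-2013.00)(92.50) = 2885797.50 in³
ΣAȳ = (38400.00)(120.00) + (-2013.00)(152.50) = 4301017.50 in³
x̄ = 2885797.50 / 36387.00 = 79.31 in
ȳ = 4301017.50 / 36387.00 = 118.20 in

x̄ = 79.31 in, ȳ = 118.20 in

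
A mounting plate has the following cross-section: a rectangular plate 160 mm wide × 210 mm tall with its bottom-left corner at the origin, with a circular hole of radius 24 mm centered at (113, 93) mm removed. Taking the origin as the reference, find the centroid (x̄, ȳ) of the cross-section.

plate: A = 160 × 210 = 33600.00, centroid at (80.00, 105.00).
hole: A = −π·24² = -1809.56, centroid at (113.00, 93.00).
ΣA = 31790.44 mm²
ΣAx̄ = (33600.00)(80.00) + (-1809.56)(113.00) = 2483520.02 mm³
ΣAȳ = (33600.00)(105.00) + (-1809.56)(93.00) = 3359711.16 mm³
x̄ = 2483520.02 / 31790.44 = 78.12 mm
ȳ = 3359711.16 / 31790.44 = 105.68 mm

x̄ = 78.12 mm, ȳ = 105.68 mm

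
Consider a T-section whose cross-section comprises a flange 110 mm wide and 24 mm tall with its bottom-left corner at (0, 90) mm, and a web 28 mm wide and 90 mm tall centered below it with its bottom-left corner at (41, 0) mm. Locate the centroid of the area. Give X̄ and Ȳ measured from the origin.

web: A = 28 × 90 = 2520.00, centroid at (55.00, 45.00).
flange: A = 110 × 24 = 2640.00, centroid at (55.00, 102.00).
ΣA = 5160.00 mm²
ΣAX̄ = (2520.00)(55.00) + (2640.00)(55.00) = 283800.00 mm³
ΣAȲ = (2520.00)(45.00) + (2640.00)(102.00) = 382680.00 mm³
X̄ = 283800.00 / 5160.00 = 55.00 mm
Ȳ = 382680.00 / 5160.00 = 74.16 mm

X̄ = 55.00 mm, Ȳ = 74.16 mm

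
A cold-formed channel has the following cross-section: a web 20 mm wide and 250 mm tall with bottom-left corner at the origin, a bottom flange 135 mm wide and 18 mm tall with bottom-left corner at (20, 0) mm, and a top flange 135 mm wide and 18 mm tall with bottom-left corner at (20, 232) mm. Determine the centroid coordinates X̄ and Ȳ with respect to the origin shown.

X̄ = 48.20 mm, Ȳ = 125.00 mm

web: A = 20 × 250 = 5000.00, centroid at (10.00, 125.00).
bottom flange: A = 135 × 18 = 2430.00, centroid at (87.50, 9.00).
top flange: A = 135 × 18 = 2430.00, centroid at (87.50, 241.00).
ΣA = 9860.00 mm²
ΣAX̄ = (5000.00)(10.00) + (2430.00)(87.50) + (2430.00)(87.50) = 475250.00 mm³
ΣAȲ = (5000.00)(125.00) + (2430.00)(9.00) + (2430.00)(241.00) = 1232500.00 mm³
X̄ = 475250.00 / 9860.00 = 48.20 mm
Ȳ = 1232500.00 / 9860.00 = 125.00 mm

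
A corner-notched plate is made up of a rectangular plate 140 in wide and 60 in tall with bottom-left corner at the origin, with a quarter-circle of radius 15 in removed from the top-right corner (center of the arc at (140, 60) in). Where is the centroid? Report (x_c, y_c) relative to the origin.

x_c = 68.63 in, y_c = 29.49 in

plate: A = 140 × 60 = 8400.00, centroid at (70.00, 30.00).
removed quarter-circle: A = −¼π·15² = -176.71, centroid at (133.63, 53.63).
ΣA = 8223.29 in², ΣAx_c = 564384.96 in³, ΣAy_c = 242522.12 in³.
x_c = 564384.96/8223.29 = 68.63 in; y_c = 242522.12/8223.29 = 29.49 in.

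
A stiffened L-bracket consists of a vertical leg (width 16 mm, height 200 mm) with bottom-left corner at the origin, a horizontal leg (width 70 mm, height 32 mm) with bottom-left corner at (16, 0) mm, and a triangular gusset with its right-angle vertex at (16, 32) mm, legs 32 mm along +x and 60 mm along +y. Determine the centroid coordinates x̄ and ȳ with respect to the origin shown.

x̄ = 25.85 mm, ȳ = 63.40 mm

vertical leg: A = 16 × 200 = 3200.00, centroid at (8.00, 100.00).
horizontal leg: A = 70 × 32 = 2240.00, centroid at (51.00, 16.00).
gusset: A = ½·32·60 = 960.00, centroid at (26.67, 52.00).
ΣA = 6400.00 mm²
ΣAx̄ = (3200.00)(8.00) + (2240.00)(51.00) + (960.00)(26.67) = 165440.00 mm³
ΣAȳ = (3200.00)(100.00) + (2240.00)(16.00) + (960.00)(52.00) = 405760.00 mm³
x̄ = 165440.00 / 6400.00 = 25.85 mm
ȳ = 405760.00 / 6400.00 = 63.40 mm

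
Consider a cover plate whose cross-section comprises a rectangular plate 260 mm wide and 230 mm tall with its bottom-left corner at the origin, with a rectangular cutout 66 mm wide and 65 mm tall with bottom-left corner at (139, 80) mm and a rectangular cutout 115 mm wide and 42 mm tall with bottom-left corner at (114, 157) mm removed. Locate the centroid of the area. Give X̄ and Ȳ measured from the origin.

Part | A | x̄ᵢ | ȳᵢ | A·x̄ᵢ | A·ȳᵢ
plate | 59800.00 | 130.00 | 115.00 | 7774000.00 | 6877000.00
hole 1 | -4290.00 | 172.00 | 112.50 | -737880.00 | -482625.00
hole 2 | -4830.00 | 171.50 | 178.00 | -828345.00 | -859740.00
Σ | 50680.00 |  |  | 6207775.00 | 5534635.00
X̄ = 6207775.00 / 50680.00 = 122.49 mm
Ȳ = 5534635.00 / 50680.00 = 109.21 mm

X̄ = 122.49 mm, Ȳ = 109.21 mm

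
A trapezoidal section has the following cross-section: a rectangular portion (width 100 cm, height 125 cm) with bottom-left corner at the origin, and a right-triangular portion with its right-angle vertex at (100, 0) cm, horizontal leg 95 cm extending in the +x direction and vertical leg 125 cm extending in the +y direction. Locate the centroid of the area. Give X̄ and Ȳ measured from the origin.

rectangular portion: A = 100 × 125 = 12500.00, centroid at (50.00, 62.50).
triangular portion: A = ½·95·125 = 5937.50, centroid at (131.67, 41.67).
ΣA = 18437.50 cm²
ΣAX̄ = (12500.00)(50.00) + (5937.50)(131.67) = 1406770.83 cm³
ΣAȲ = (12500.00)(62.50) + (5937.50)(41.67) = 1028645.83 cm³
X̄ = 1406770.83 / 18437.50 = 76.30 cm
Ȳ = 1028645.83 / 18437.50 = 55.79 cm

X̄ = 76.30 cm, Ȳ = 55.79 cm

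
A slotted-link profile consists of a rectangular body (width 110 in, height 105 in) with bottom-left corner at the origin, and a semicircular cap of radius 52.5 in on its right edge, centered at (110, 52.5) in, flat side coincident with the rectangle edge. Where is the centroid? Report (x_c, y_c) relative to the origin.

x_c = 76.07 in, y_c = 52.50 in

Part | A | x̄ᵢ | ȳᵢ | A·x̄ᵢ | A·ȳᵢ
rectangular body | 11550.00 | 55.00 | 52.50 | 635250.00 | 606375.00
semicircular end | 4329.51 | 132.28 | 52.50 | 572714.56 | 227299.14
Σ | 15879.51 |  |  | 1207964.56 | 833674.14
x_c = 1207964.56 / 15879.51 = 76.07 in
y_c = 833674.14 / 15879.51 = 52.50 in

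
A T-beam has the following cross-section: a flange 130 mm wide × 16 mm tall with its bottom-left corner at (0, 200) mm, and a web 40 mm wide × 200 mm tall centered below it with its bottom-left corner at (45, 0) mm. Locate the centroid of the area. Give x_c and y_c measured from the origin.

x_c = 65.00 mm, y_c = 122.29 mm

Part | A | x̄ᵢ | ȳᵢ | A·x̄ᵢ | A·ȳᵢ
web | 8000.00 | 65.00 | 100.00 | 520000.00 | 800000.00
flange | 2080.00 | 65.00 | 208.00 | 135200.00 | 432640.00
Σ | 10080.00 |  |  | 655200.00 | 1232640.00
x_c = 655200.00 / 10080.00 = 65.00 mm
y_c = 1232640.00 / 10080.00 = 122.29 mm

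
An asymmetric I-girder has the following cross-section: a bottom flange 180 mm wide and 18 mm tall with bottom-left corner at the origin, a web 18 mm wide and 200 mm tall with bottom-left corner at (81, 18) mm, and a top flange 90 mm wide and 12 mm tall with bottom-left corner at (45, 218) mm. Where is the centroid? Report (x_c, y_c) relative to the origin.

x_c = 90.00 mm, y_c = 87.86 mm

bottom flange: A = 180 × 18 = 3240.00, centroid at (90.00, 9.00).
web: A = 18 × 200 = 3600.00, centroid at (90.00, 118.00).
top flange: A = 90 × 12 = 1080.00, centroid at (90.00, 224.00).
ΣA = 7920.00 mm², ΣAx_c = 712800.00 mm³, ΣAy_c = 695880.00 mm³.
x_c = 712800.00/7920.00 = 90.00 mm; y_c = 695880.00/7920.00 = 87.86 mm.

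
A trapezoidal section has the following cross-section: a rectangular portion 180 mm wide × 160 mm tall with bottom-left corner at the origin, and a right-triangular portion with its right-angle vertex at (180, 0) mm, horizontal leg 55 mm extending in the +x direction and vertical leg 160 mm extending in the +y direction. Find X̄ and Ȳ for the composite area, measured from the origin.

X̄ = 104.36 mm, Ȳ = 76.47 mm

rectangular portion: A = 180 × 160 = 28800.00, centroid at (90.00, 80.00).
triangular portion: A = ½·55·160 = 4400.00, centroid at (198.33, 53.33).
ΣA = 33200.00 mm²
ΣAX̄ = (28800.00)(90.00) + (4400.00)(198.33) = 3464666.67 mm³
ΣAȲ = (28800.00)(80.00) + (4400.00)(53.33) = 2538666.67 mm³
X̄ = 3464666.67 / 33200.00 = 104.36 mm
Ȳ = 2538666.67 / 33200.00 = 76.47 mm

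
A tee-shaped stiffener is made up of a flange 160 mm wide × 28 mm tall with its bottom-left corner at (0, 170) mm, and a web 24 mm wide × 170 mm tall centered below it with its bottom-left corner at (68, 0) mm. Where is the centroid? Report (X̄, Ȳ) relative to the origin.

web: A = 24 × 170 = 4080.00, centroid at (80.00, 85.00).
flange: A = 160 × 28 = 4480.00, centroid at (80.00, 184.00).
ΣA = 8560.00 mm², ΣAX̄ = 684800.00 mm³, ΣAȲ = 1171120.00 mm³.
X̄ = 684800.00/8560.00 = 80.00 mm; Ȳ = 1171120.00/8560.00 = 136.81 mm.

X̄ = 80.00 mm, Ȳ = 136.81 mm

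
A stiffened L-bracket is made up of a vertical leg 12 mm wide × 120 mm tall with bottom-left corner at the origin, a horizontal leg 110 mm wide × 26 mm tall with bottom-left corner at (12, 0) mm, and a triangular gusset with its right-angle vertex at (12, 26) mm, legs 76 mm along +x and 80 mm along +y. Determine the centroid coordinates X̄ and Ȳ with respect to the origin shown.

X̄ = 42.75 mm, Ȳ = 38.65 mm

Part | A | x̄ᵢ | ȳᵢ | A·x̄ᵢ | A·ȳᵢ
vertical leg | 1440.00 | 6.00 | 60.00 | 8640.00 | 86400.00
horizontal leg | 2860.00 | 67.00 | 13.00 | 191620.00 | 37180.00
gusset | 3040.00 | 37.33 | 52.67 | 113493.33 | 160106.67
Σ | 7340.00 |  |  | 313753.33 | 283686.67
X̄ = 313753.33 / 7340.00 = 42.75 mm
Ȳ = 283686.67 / 7340.00 = 38.65 mm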